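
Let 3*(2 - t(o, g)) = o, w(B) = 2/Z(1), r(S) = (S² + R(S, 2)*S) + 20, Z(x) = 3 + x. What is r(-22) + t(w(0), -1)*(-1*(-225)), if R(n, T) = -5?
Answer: 2053/2 ≈ 1026.5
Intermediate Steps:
r(S) = 20 + S² - 5*S (r(S) = (S² - 5*S) + 20 = 20 + S² - 5*S)
w(B) = ½ (w(B) = 2/(3 + 1) = 2/4 = 2*(¼) = ½)
t(o, g) = 2 - o/3
r(-22) + t(w(0), -1)*(-1*(-225)) = (20 + (-22)² - 5*(-22)) + (2 - ⅓*½)*(-1*(-225)) = (20 + 484 + 110) + (2 - ⅙)*225 = 614 + (11/6)*225 = 614 + 825/2 = 2053/2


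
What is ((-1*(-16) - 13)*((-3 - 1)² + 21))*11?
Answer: 1221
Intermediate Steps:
((-1*(-16) - 13)*((-3 - 1)² + 21))*11 = ((16 - 13)*((-4)² + 21))*11 = (3*(16 + 21))*11 = (3*37)*11 = 111*11 = 1221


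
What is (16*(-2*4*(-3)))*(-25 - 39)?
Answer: -24576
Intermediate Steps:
(16*(-2*4*(-3)))*(-25 - 39) = (16*(-8*(-3)))*(-64) = (16*24)*(-64) = 384*(-64) = -24576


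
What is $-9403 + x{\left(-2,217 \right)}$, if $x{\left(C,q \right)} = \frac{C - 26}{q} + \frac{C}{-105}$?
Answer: $- \frac{30607123}{3255} \approx -9403.1$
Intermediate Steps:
$x{\left(C,q \right)} = - \frac{C}{105} + \frac{-26 + C}{q}$ ($x{\left(C,q \right)} = \frac{C - 26}{q} + C \left(- \frac{1}{105}\right) = \frac{-26 + C}{q} - \frac{C}{105} = - \frac{C}{105} + \frac{-26 + C}{q}$)
$-9403 + x{\left(-2,217 \right)} = -9403 + \frac{-26 - 2 - \left(- \frac{2}{105}\right) 217}{217} = -9403 + \frac{-26 - 2 + \frac{62}{15}}{217} = -9403 + \frac{1}{217} \left(- \frac{358}{15}\right) = -9403 - \frac{358}{3255} = - \frac{30607123}{3255}$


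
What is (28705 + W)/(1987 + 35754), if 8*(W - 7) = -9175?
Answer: 220521/301928 ≈ 0.73038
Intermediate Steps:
W = -9119/8 (W = 7 + (1/8)*(-9175) = 7 - 9175/8 = -9119/8 ≈ -1139.9)
(28705 + W)/(1987 + 35754) = (28705 - 9119/8)/(1987 + 35754) = (220521/8)/37741 = (220521/8)*(1/37741) = 220521/301928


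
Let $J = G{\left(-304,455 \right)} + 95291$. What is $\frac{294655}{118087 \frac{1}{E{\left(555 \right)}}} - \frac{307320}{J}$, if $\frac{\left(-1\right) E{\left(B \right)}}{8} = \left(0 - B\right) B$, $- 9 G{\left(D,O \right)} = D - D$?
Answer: $\frac{69189696410144160}{11252628317} \approx 6.1488 \cdot 10^{6}$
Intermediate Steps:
$G{\left(D,O \right)} = 0$ ($G{\left(D,O \right)} = - \frac{D - D}{9} = \left(- \frac{1}{9}\right) 0 = 0$)
$J = 95291$ ($J = 0 + 95291 = 95291$)
$E{\left(B \right)} = 8 B^{2}$ ($E{\left(B \right)} = - 8 \left(0 - B\right) B = - 8 - B B = - 8 \left(- B^{2}\right) = 8 B^{2}$)
$\frac{294655}{118087 \frac{1}{E{\left(555 \right)}}} - \frac{307320}{J} = \frac{294655}{118087 \frac{1}{8 \cdot 555^{2}}} - \frac{307320}{95291} = \frac{294655}{118087 \frac{1}{8 \cdot 308025}} - \frac{307320}{95291} = \frac{294655}{118087 \cdot \frac{1}{2464200}} - \frac{307320}{95291} = \frac{294655}{\frac{118087}{2464200}} - \frac{307320}{95291} = 294655 \cdot \frac{2464200}{118087} - \frac{307320}{95291} = \frac{726088851000}{118087} - \frac{307320}{95291} = \frac{69189696410144160}{11252628317}$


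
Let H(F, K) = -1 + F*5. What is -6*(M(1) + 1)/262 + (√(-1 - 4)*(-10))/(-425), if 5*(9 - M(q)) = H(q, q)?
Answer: -138/655 + 2*I*√5/85 ≈ -0.21069 + 0.052613*I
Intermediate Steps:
H(F, K) = -1 + 5*F
M(q) = 46/5 - q (M(q) = 9 - (-1 + 5*q)/5 = 9 + (⅕ - q) = 46/5 - q)
-6*(M(1) + 1)/262 + (√(-1 - 4)*(-10))/(-425) = -6*((46/5 - 1*1) + 1)/262 + (√(-1 - 4)*(-10))/(-425) = -6*((46/5 - 1) + 1)*(1/262) + (√(-5)*(-10))*(-1/425) = -6*(41/5 + 1)*(1/262) + ((I*√5)*(-10))*(-1/425) = -6*46/5*(1/262) - 10*I*√5*(-1/425) = -276/5*1/262 + 2*I*√5/85 = -138/655 + 2*I*√5/85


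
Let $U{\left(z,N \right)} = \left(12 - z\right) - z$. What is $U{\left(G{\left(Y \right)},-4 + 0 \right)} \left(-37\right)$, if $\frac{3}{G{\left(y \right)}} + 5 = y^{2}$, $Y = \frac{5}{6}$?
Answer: $- \frac{76812}{155} \approx -495.56$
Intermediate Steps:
$Y = \frac{5}{6}$ ($Y = 5 \cdot \frac{1}{6} = \frac{5}{6} \approx 0.83333$)
$G{\left(y \right)} = \frac{3}{-5 + y^{2}}$
$U{\left(z,N \right)} = 12 - 2 z$
$U{\left(G{\left(Y \right)},-4 + 0 \right)} \left(-37\right) = \left(12 - 2 \frac{3}{-5 + \left(\frac{5}{6}\right)^{2}}\right) \left(-37\right) = \left(12 - 2 \frac{3}{-5 + \frac{25}{36}}\right) \left(-37\right) = \left(12 - 2 \frac{3}{- \frac{155}{36}}\right) \left(-37\right) = \left(12 - 2 \cdot 3 \left(- \frac{36}{155}\right)\right) \left(-37\right) = \left(12 - - \frac{216}{155}\right) \left(-37\right) = \left(12 + \frac{216}{155}\right) \left(-37\right) = \frac{2076}{155} \left(-37\right) = - \frac{76812}{155}$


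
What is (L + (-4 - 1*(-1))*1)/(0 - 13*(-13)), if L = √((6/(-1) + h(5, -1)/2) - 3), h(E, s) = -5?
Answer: -3/169 + I*√46/338 ≈ -0.017751 + 0.020066*I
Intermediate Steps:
L = I*√46/2 (L = √((6/(-1) - 5/2) - 3) = √((6*(-1) - 5*½) - 3) = √((-6 - 5/2) - 3) = √(-17/2 - 3) = √(-23/2) = I*√46/2 ≈ 3.3912*I)
(L + (-4 - 1*(-1))*1)/(0 - 13*(-13)) = (I*√46/2 + (-4 - 1*(-1))*1)/(0 - 13*(-13)) = (I*√46/2 + (-4 + 1)*1)/(0 + 169) = (I*√46/2 - 3*1)/169 = (I*√46/2 - 3)*(1/169) = (-3 + I*√46/2)*(1/169) = -3/169 + I*√46/338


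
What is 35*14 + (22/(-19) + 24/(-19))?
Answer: 9264/19 ≈ 487.58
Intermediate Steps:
35*14 + (22/(-19) + 24/(-19)) = 490 + (22*(-1/19) + 24*(-1/19)) = 490 + (-22/19 - 24/19) = 490 - 46/19 = 9264/19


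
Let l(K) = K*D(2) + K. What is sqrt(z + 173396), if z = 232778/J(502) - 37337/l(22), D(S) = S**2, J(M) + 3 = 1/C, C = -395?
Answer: sqrt(406472799268470)/65230 ≈ 309.08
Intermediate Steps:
J(M) = -1186/395 (J(M) = -3 + 1/(-395) = -3 - 1/395 = -1186/395)
l(K) = 5*K (l(K) = K*2**2 + K = K*4 + K = 4*K + K = 5*K)
z = -5079242891/65230 (z = 232778/(-1186/395) - 37337/(5*22) = 232778*(-395/1186) - 37337/110 = -45973655/593 - 37337*1/110 = -45973655/593 - 37337/110 = -5079242891/65230 ≈ -77867.)
sqrt(z + 173396) = sqrt(-5079242891/65230 + 173396) = sqrt(6231378189/65230) = sqrt(406472799268470)/65230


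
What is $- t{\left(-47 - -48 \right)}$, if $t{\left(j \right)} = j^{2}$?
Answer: $-1$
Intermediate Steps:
$- t{\left(-47 - -48 \right)} = - \left(-47 - -48\right)^{2} = - \left(-47 + 48\right)^{2} = - 1^{2} = \left(-1\right) 1 = -1$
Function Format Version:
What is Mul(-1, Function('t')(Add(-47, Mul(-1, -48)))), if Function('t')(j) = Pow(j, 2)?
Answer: -1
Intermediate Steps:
Mul(-1, Function('t')(Add(-47, Mul(-1, -48)))) = Mul(-1, Pow(Add(-47, Mul(-1, -48)), 2)) = Mul(-1, Pow(Add(-47, 48), 2)) = Mul(-1, Pow(1, 2)) = Mul(-1, 1) = -1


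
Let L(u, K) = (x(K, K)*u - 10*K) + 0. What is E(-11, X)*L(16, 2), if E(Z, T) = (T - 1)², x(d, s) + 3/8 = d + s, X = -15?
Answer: 9728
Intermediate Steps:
x(d, s) = -3/8 + d + s (x(d, s) = -3/8 + (d + s) = -3/8 + d + s)
L(u, K) = -10*K + u*(-3/8 + 2*K) (L(u, K) = ((-3/8 + K + K)*u - 10*K) + 0 = ((-3/8 + 2*K)*u - 10*K) + 0 = (u*(-3/8 + 2*K) - 10*K) + 0 = (-10*K + u*(-3/8 + 2*K)) + 0 = -10*K + u*(-3/8 + 2*K))
E(Z, T) = (-1 + T)²
E(-11, X)*L(16, 2) = (-1 - 15)²*(-10*2 + (⅛)*16*(-3 + 16*2)) = (-16)²*(-20 + (⅛)*16*(-3 + 32)) = 256*(-20 + (⅛)*16*29) = 256*(-20 + 58) = 256*38 = 9728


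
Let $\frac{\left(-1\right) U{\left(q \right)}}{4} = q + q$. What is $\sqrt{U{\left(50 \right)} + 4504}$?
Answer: $6 \sqrt{114} \approx 64.063$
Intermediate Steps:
$U{\left(q \right)} = - 8 q$ ($U{\left(q \right)} = - 4 \left(q + q\right) = - 4 \cdot 2 q = - 8 q$)
$\sqrt{U{\left(50 \right)} + 4504} = \sqrt{\left(-8\right) 50 + 4504} = \sqrt{-400 + 4504} = \sqrt{4104} = 6 \sqrt{114}$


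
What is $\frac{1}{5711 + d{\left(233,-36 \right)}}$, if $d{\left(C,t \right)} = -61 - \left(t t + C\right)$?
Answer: $\frac{1}{4121} \approx 0.00024266$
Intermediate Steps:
$d{\left(C,t \right)} = -61 - C - t^{2}$ ($d{\left(C,t \right)} = -61 - \left(t^{2} + C\right) = -61 - \left(C + t^{2}\right) = -61 - C - t^{2}$)
$\frac{1}{5711 + d{\left(233,-36 \right)}} = \frac{1}{5711 - 1590} = \frac{1}{4121}$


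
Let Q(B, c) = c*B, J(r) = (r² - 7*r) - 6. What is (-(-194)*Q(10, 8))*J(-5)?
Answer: 838080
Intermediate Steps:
J(r) = -6 + r² - 7*r
Q(B, c) = B*c
(-(-194)*Q(10, 8))*J(-5) = (-(-194)*10*8)*(-6 + (-5)² - 7*(-5)) = (-(-194)*80)*(-6 + 25 + 35) = -194*(-80)*54 = 15520*54 = 838080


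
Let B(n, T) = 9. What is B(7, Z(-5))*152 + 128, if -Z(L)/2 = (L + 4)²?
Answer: 1496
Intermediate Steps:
Z(L) = -2*(4 + L)² (Z(L) = -2*(L + 4)² = -2*(4 + L)²)
B(7, Z(-5))*152 + 128 = 9*152 + 128 = 1368 + 128 = 1496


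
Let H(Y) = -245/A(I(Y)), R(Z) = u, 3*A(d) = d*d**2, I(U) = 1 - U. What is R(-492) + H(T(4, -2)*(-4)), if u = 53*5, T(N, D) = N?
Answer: 1301210/4913 ≈ 264.85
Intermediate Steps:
A(d) = d**3/3 (A(d) = (d*d**2)/3 = d**3/3)
u = 265
R(Z) = 265
H(Y) = -735/(1 - Y)**3 (H(Y) = -245*3/(1 - Y)**3 = -735/(1 - Y)**3)
R(-492) + H(T(4, -2)*(-4)) = 265 + 735/(-1 + 4*(-4))**3 = 265 + 735/(-1 - 16)**3 = 265 + 735/(-17)**3 = 265 + 735*(-1/4913) = 265 - 735/4913 = 1301210/4913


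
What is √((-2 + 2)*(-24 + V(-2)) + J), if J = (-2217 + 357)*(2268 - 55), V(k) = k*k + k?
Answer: 2*I*√1029045 ≈ 2028.8*I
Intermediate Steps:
V(k) = k + k² (V(k) = k² + k = k + k²)
J = -4116180 (J = -1860*2213 = -4116180)
√((-2 + 2)*(-24 + V(-2)) + J) = √((-2 + 2)*(-24 - 2*(1 - 2)) - 4116180) = √(0*(-24 - 2*(-1)) - 4116180) = √(0*(-24 + 2) - 4116180) = √(0*(-22) - 4116180) = √(0 - 4116180) = √(-4116180) = 2*I*√1029045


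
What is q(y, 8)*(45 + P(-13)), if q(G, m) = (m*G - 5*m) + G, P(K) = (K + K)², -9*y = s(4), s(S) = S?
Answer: -31724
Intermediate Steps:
y = -4/9 (y = -⅑*4 = -4/9 ≈ -0.44444)
P(K) = 4*K² (P(K) = (2*K)² = 4*K²)
q(G, m) = G - 5*m + G*m (q(G, m) = (G*m - 5*m) + G = (-5*m + G*m) + G = G - 5*m + G*m)
q(y, 8)*(45 + P(-13)) = (-4/9 - 5*8 - 4/9*8)*(45 + 4*(-13)²) = (-4/9 - 40 - 32/9)*(45 + 4*169) = -44*(45 + 676) = -44*721 = -31724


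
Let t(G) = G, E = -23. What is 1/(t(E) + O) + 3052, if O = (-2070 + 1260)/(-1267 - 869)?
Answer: 24577400/8053 ≈ 3052.0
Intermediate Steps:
O = 135/356 (O = -810/(-2136) = -810*(-1/2136) = 135/356 ≈ 0.37921)
1/(t(E) + O) + 3052 = 1/(-23 + 135/356) + 3052 = 1/(-8053/356) + 3052 = -356/8053 + 3052 = 24577400/8053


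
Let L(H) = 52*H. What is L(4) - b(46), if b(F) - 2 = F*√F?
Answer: 206 - 46*√46 ≈ -105.99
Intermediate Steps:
b(F) = 2 + F^(3/2) (b(F) = 2 + F*√F = 2 + F^(3/2))
L(4) - b(46) = 52*4 - (2 + 46^(3/2)) = 208 - (2 + 46*√46) = 208 + (-2 - 46*√46) = 206 - 46*√46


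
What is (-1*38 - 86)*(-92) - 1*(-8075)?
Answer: 19483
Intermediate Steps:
(-1*38 - 86)*(-92) - 1*(-8075) = (-38 - 86)*(-92) + 8075 = -124*(-92) + 8075 = 11408 + 8075 = 19483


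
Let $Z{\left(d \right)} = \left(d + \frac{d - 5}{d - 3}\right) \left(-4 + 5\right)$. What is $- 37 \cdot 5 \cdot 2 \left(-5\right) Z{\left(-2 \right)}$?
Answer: $-1110$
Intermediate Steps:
$Z{\left(d \right)} = d + \frac{-5 + d}{-3 + d}$ ($Z{\left(d \right)} = \left(d + \frac{-5 + d}{-3 + d}\right) 1 = d + \frac{-5 + d}{-3 + d}$)
$- 37 \cdot 5 \cdot 2 \left(-5\right) Z{\left(-2 \right)} = - 37 \cdot 5 \cdot 2 \left(-5\right) \frac{-5 + \left(-2\right)^{2} - -4}{-3 - 2} = - 37 \cdot 10 \left(-5\right) \frac{-5 + 4 + 4}{-5} = \left(-37\right) \left(-50\right) \left(\left(- \frac{1}{5}\right) 3\right) = 1850 \left(- \frac{3}{5}\right) = -1110$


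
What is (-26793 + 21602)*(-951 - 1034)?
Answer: 10304135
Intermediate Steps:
(-26793 + 21602)*(-951 - 1034) = -5191*(-1985) = 10304135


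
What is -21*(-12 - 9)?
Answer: 441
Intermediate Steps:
-21*(-12 - 9) = -21*(-21) = 441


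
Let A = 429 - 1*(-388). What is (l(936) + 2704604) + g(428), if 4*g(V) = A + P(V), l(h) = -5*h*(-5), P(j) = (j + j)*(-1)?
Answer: 10911977/4 ≈ 2.7280e+6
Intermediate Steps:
P(j) = -2*j (P(j) = (2*j)*(-1) = -2*j)
A = 817 (A = 429 + 388 = 817)
l(h) = 25*h
g(V) = 817/4 - V/2 (g(V) = (817 - 2*V)/4 = 817/4 - V/2)
(l(936) + 2704604) + g(428) = (25*936 + 2704604) + (817/4 - 1/2*428) = (23400 + 2704604) + (817/4 - 214) = 2728004 - 39/4 = 10911977/4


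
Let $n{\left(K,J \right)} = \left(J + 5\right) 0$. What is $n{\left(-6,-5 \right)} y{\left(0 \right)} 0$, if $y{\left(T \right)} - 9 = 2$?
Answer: $0$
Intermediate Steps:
$y{\left(T \right)} = 11$ ($y{\left(T \right)} = 9 + 2 = 11$)
$n{\left(K,J \right)} = 0$ ($n{\left(K,J \right)} = \left(5 + J\right) 0 = 0$)
$n{\left(-6,-5 \right)} y{\left(0 \right)} 0 = 0 \cdot 11 \cdot 0 = 0 \cdot 0 = 0$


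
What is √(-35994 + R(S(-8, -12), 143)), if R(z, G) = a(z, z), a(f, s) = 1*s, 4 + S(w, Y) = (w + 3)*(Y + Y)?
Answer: I*√35878 ≈ 189.41*I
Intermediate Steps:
S(w, Y) = -4 + 2*Y*(3 + w) (S(w, Y) = -4 + (w + 3)*(Y + Y) = -4 + (3 + w)*(2*Y) = -4 + 2*Y*(3 + w))
a(f, s) = s
R(z, G) = z
√(-35994 + R(S(-8, -12), 143)) = √(-35994 + (-4 + 6*(-12) + 2*(-12)*(-8))) = √(-35994 + (-4 - 72 + 192)) = √(-35994 + 116) = √(-35878) = I*√35878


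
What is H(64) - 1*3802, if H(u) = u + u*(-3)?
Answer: -3930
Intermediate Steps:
H(u) = -2*u (H(u) = u - 3*u = -2*u)
H(64) - 1*3802 = -2*64 - 1*3802 = -128 - 3802 = -3930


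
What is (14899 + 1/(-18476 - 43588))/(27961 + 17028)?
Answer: 924691535/2792197296 ≈ 0.33117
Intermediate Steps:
(14899 + 1/(-18476 - 43588))/(27961 + 17028) = (14899 + 1/(-62064))/44989 = (14899 - 1/62064)*(1/44989) = (924691535/62064)*(1/44989) = 924691535/2792197296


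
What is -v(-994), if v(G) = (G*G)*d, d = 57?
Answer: -56318052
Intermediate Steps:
v(G) = 57*G**2 (v(G) = (G*G)*57 = G**2*57 = 57*G**2)
-v(-994) = -57*(-994)**2 = -57*988036 = -1*56318052 = -56318052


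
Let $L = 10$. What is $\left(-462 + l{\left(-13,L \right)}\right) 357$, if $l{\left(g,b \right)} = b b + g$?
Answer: $-133875$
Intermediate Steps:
$l{\left(g,b \right)} = g + b^{2}$ ($l{\left(g,b \right)} = b^{2} + g = g + b^{2}$)
$\left(-462 + l{\left(-13,L \right)}\right) 357 = \left(-462 - \left(13 - 10^{2}\right)\right) 357 = \left(-462 + \left(-13 + 100\right)\right) 357 = \left(-462 + 87\right) 357 = \left(-375\right) 357 = -133875$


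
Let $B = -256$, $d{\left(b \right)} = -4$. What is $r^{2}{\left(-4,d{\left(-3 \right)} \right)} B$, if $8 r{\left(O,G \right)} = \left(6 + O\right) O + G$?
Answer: $-576$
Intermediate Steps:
$r{\left(O,G \right)} = \frac{G}{8} + \frac{O \left(6 + O\right)}{8}$ ($r{\left(O,G \right)} = \frac{\left(6 + O\right) O + G}{8} = \frac{O \left(6 + O\right) + G}{8} = \frac{G + O \left(6 + O\right)}{8} = \frac{G}{8} + \frac{O \left(6 + O\right)}{8}$)
$r^{2}{\left(-4,d{\left(-3 \right)} \right)} B = \left(\frac{1}{8} \left(-4\right) + \frac{\left(-4\right)^{2}}{8} + \frac{3}{4} \left(-4\right)\right)^{2} \left(-256\right) = \left(- \frac{1}{2} + \frac{1}{8} \cdot 16 - 3\right)^{2} \left(-256\right) = \left(- \frac{1}{2} + 2 - 3\right)^{2} \left(-256\right) = \left(- \frac{3}{2}\right)^{2} \left(-256\right) = \frac{9}{4} \left(-256\right) = -576$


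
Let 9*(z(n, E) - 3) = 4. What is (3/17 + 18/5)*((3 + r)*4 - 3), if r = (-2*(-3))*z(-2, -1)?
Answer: 5885/17 ≈ 346.18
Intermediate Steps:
z(n, E) = 31/9 (z(n, E) = 3 + (⅑)*4 = 3 + 4/9 = 31/9)
r = 62/3 (r = -2*(-3)*(31/9) = 6*(31/9) = 62/3 ≈ 20.667)
(3/17 + 18/5)*((3 + r)*4 - 3) = (3/17 + 18/5)*((3 + 62/3)*4 - 3) = (3*(1/17) + 18*(⅕))*((71/3)*4 - 3) = (3/17 + 18/5)*(284/3 - 3) = (321/85)*(275/3) = 5885/17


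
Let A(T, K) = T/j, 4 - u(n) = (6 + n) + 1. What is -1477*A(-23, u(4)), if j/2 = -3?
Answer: -33971/6 ≈ -5661.8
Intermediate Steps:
j = -6 (j = 2*(-3) = -6)
u(n) = -3 - n (u(n) = 4 - ((6 + n) + 1) = 4 - (7 + n) = 4 + (-7 - n) = -3 - n)
A(T, K) = -T/6 (A(T, K) = T/(-6) = T*(-1/6) = -T/6)
-1477*A(-23, u(4)) = -(-1477)*(-23)/6 = -1477*23/6 = -33971/6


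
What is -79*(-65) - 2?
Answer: 5133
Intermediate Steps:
-79*(-65) - 2 = 5135 - 2 = 5133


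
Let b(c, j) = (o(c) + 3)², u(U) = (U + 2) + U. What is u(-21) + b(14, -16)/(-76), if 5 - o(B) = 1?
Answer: -3089/76 ≈ -40.645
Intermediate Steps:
u(U) = 2 + 2*U (u(U) = (2 + U) + U = 2 + 2*U)
o(B) = 4 (o(B) = 5 - 1*1 = 5 - 1 = 4)
b(c, j) = 49 (b(c, j) = (4 + 3)² = 7² = 49)
u(-21) + b(14, -16)/(-76) = (2 + 2*(-21)) + 49/(-76) = (2 - 42) + 49*(-1/76) = -40 - 49/76 = -3089/76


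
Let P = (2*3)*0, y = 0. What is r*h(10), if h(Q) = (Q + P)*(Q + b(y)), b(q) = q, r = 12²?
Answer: 14400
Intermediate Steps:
r = 144
P = 0 (P = 6*0 = 0)
h(Q) = Q² (h(Q) = (Q + 0)*(Q + 0) = Q*Q = Q²)
r*h(10) = 144*10² = 144*100 = 14400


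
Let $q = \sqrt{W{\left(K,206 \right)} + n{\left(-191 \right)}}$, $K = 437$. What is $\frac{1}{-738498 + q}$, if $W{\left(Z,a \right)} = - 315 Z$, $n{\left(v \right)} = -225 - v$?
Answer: $- \frac{738498}{545379433693} - \frac{i \sqrt{137689}}{545379433693} \approx -1.3541 \cdot 10^{-6} - 6.8038 \cdot 10^{-10} i$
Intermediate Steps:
$q = i \sqrt{137689}$ ($q = \sqrt{\left(-315\right) 437 - 34} = \sqrt{-137655 + \left(-225 + 191\right)} = \sqrt{-137655 - 34} = \sqrt{-137689} = i \sqrt{137689} \approx 371.06 i$)
$\frac{1}{-738498 + q} = \frac{1}{-738498 + i \sqrt{137689}}$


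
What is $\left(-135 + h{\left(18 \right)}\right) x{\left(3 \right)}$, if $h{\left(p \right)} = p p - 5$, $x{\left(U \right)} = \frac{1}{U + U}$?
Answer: $\frac{92}{3} \approx 30.667$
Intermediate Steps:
$x{\left(U \right)} = \frac{1}{2 U}$
$h{\left(p \right)} = -5 + p^{2}$ ($h{\left(p \right)} = p^{2} - 5 = -5 + p^{2}$)
$\left(-135 + h{\left(18 \right)}\right) x{\left(3 \right)} = \left(-135 - \left(5 - 18^{2}\right)\right) \frac{1}{2 \cdot 3} = \left(-135 + \left(-5 + 324\right)\right) \frac{1}{2} \cdot \frac{1}{3} = \left(-135 + 319\right) \frac{1}{6} = 184 \cdot \frac{1}{6} = \frac{92}{3}$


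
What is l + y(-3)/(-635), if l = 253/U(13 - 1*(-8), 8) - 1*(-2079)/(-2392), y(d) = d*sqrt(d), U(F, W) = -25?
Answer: -657151/59800 + 3*I*sqrt(3)/635 ≈ -10.989 + 0.0081829*I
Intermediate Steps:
y(d) = d**(3/2)
l = -657151/59800 (l = 253/(-25) - 1*(-2079)/(-2392) = 253*(-1/25) + 2079*(-1/2392) = -253/25 - 2079/2392 = -657151/59800 ≈ -10.989)
l + y(-3)/(-635) = -657151/59800 + (-3)**(3/2)/(-635) = -657151/59800 - 3*I*sqrt(3)*(-1/635) = -657151/59800 + 3*I*sqrt(3)/635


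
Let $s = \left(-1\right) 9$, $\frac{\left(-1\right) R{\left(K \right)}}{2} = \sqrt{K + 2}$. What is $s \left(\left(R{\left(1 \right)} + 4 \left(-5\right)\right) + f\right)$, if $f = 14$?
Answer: $54 + 18 \sqrt{3} \approx 85.177$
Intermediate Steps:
$R{\left(K \right)} = - 2 \sqrt{2 + K}$ ($R{\left(K \right)} = - 2 \sqrt{K + 2} = - 2 \sqrt{2 + K}$)
$s = -9$
$s \left(\left(R{\left(1 \right)} + 4 \left(-5\right)\right) + f\right) = - 9 \left(\left(- 2 \sqrt{2 + 1} + 4 \left(-5\right)\right) + 14\right) = - 9 \left(\left(- 2 \sqrt{3} - 20\right) + 14\right) = - 9 \left(\left(-20 - 2 \sqrt{3}\right) + 14\right) = - 9 \left(-6 - 2 \sqrt{3}\right) = 54 + 18 \sqrt{3}$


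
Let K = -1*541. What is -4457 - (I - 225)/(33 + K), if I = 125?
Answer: -566064/127 ≈ -4457.2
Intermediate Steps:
K = -541
-4457 - (I - 225)/(33 + K) = -4457 - (125 - 225)/(33 - 541) = -4457 - (-100)/(-508) = -4457 - (-100)*(-1)/508 = -4457 - 1*25/127 = -4457 - 25/127 = -566064/127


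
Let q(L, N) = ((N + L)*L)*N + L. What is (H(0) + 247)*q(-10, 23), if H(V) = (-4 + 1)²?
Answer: -768000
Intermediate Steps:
H(V) = 9 (H(V) = (-3)² = 9)
q(L, N) = L + L*N*(L + N) (q(L, N) = ((L + N)*L)*N + L = (L*(L + N))*N + L = L*N*(L + N) + L = L + L*N*(L + N))
(H(0) + 247)*q(-10, 23) = (9 + 247)*(-10*(1 + 23² - 10*23)) = 256*(-10*(1 + 529 - 230)) = 256*(-10*300) = 256*(-3000) = -768000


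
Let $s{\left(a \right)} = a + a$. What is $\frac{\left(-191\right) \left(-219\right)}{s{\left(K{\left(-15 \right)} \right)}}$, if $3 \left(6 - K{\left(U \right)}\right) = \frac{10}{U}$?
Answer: $\frac{376461}{112} \approx 3361.3$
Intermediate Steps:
$K{\left(U \right)} = 6 - \frac{10}{3 U}$ ($K{\left(U \right)} = 6 - \frac{10 \frac{1}{U}}{3} = 6 - \frac{10}{3 U}$)
$s{\left(a \right)} = 2 a$
$\frac{\left(-191\right) \left(-219\right)}{s{\left(K{\left(-15 \right)} \right)}} = \frac{\left(-191\right) \left(-219\right)}{2 \left(6 - \frac{10}{3 \left(-15\right)}\right)} = \frac{41829}{2 \left(6 - - \frac{2}{9}\right)} = \frac{41829}{2 \left(6 + \frac{2}{9}\right)} = \frac{41829}{2 \cdot \frac{56}{9}} = \frac{41829}{\frac{112}{9}} = 41829 \cdot \frac{9}{112} = \frac{376461}{112}$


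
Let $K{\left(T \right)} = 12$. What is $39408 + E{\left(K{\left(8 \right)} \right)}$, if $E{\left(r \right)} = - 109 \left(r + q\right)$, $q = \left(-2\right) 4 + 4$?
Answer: $38536$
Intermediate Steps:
$q = -4$ ($q = -8 + 4 = -4$)
$E{\left(r \right)} = 436 - 109 r$ ($E{\left(r \right)} = - 109 \left(r - 4\right) = - 109 \left(-4 + r\right) = 436 - 109 r$)
$39408 + E{\left(K{\left(8 \right)} \right)} = 39408 + \left(436 - 1308\right) = 39408 - 872 = 38536$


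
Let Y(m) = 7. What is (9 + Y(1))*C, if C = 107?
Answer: 1712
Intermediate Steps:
(9 + Y(1))*C = (9 + 7)*107 = 16*107 = 1712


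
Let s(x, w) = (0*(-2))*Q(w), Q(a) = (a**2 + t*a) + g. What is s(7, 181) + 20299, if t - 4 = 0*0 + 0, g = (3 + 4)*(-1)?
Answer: 20299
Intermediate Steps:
g = -7 (g = 7*(-1) = -7)
t = 4 (t = 4 + (0*0 + 0) = 4 + (0 + 0) = 4 + 0 = 4)
Q(a) = -7 + a**2 + 4*a (Q(a) = (a**2 + 4*a) - 7 = -7 + a**2 + 4*a)
s(x, w) = 0 (s(x, w) = (0*(-2))*(-7 + w**2 + 4*w) = 0*(-7 + w**2 + 4*w) = 0)
s(7, 181) + 20299 = 0 + 20299 = 20299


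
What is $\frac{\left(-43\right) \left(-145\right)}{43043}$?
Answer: $\frac{145}{1001} \approx 0.14486$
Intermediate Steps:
$\frac{\left(-43\right) \left(-145\right)}{43043} = 6235 \cdot \frac{1}{43043} = \frac{145}{1001}$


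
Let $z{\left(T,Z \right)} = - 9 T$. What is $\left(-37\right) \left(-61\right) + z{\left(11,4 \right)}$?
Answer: $2158$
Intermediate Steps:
$\left(-37\right) \left(-61\right) + z{\left(11,4 \right)} = \left(-37\right) \left(-61\right) - 99 = 2257 - 99 = 2158$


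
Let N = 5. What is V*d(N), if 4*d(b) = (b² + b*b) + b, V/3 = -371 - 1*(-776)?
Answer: 66825/4 ≈ 16706.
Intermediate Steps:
V = 1215 (V = 3*(-371 - 1*(-776)) = 3*(-371 + 776) = 3*405 = 1215)
d(b) = b²/2 + b/4 (d(b) = ((b² + b*b) + b)/4 = ((b² + b²) + b)/4 = (2*b² + b)/4 = (b + 2*b²)/4 = b²/2 + b/4)
V*d(N) = 1215*((¼)*5*(1 + 2*5)) = 1215*((¼)*5*(1 + 10)) = 1215*((¼)*5*11) = 1215*(55/4) = 66825/4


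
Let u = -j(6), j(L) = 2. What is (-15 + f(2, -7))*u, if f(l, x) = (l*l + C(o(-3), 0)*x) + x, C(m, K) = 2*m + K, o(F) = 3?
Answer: 120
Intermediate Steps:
C(m, K) = K + 2*m
f(l, x) = l² + 7*x (f(l, x) = (l*l + (0 + 2*3)*x) + x = (l² + (0 + 6)*x) + x = (l² + 6*x) + x = l² + 7*x)
u = -2 (u = -1*2 = -2)
(-15 + f(2, -7))*u = (-15 + (2² + 7*(-7)))*(-2) = (-15 + (4 - 49))*(-2) = (-15 - 45)*(-2) = -60*(-2) = 120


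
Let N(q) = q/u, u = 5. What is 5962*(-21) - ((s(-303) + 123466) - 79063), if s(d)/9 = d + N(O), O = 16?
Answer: -834534/5 ≈ -1.6691e+5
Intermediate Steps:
N(q) = q/5
s(d) = 144/5 + 9*d (s(d) = 9*(d + (⅕)*16) = 9*(d + 16/5) = 9*(16/5 + d) = 144/5 + 9*d)
5962*(-21) - ((s(-303) + 123466) - 79063) = 5962*(-21) - (((144/5 + 9*(-303)) + 123466) - 79063) = -125202 - (((144/5 - 2727) + 123466) - 79063) = -125202 - ((-13491/5 + 123466) - 79063) = -125202 - (603839/5 - 79063) = -125202 - 1*208524/5 = -125202 - 208524/5 = -834534/5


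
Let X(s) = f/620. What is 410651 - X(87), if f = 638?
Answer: 127301491/310 ≈ 4.1065e+5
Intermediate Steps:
X(s) = 319/310 (X(s) = 638/620 = 638*(1/620) = 319/310)
410651 - X(87) = 410651 - 1*319/310 = 410651 - 319/310 = 127301491/310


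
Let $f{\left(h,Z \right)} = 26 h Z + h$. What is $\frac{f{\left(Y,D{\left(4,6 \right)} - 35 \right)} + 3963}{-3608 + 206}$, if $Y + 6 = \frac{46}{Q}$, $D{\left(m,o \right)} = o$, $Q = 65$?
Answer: $- \frac{57403}{24570} \approx -2.3363$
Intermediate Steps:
$Y = - \frac{344}{65}$ ($Y = -6 + \frac{46}{65} = - \frac{344}{65} \approx -5.2923$)
$f{\left(h,Z \right)} = h + 26 Z h$ ($f{\left(h,Z \right)} = 26 Z h + h = h + 26 Z h$)
$\frac{f{\left(Y,D{\left(4,6 \right)} - 35 \right)} + 3963}{-3608 + 206} = \frac{- \frac{344 \left(1 + 26 \left(6 - 35\right)\right)}{65} + 3963}{-3608 + 206} = \frac{- \frac{344 \left(1 + 26 \left(6 - 35\right)\right)}{65} + 3963}{-3402} = \left(- \frac{344 \left(1 + 26 \left(-29\right)\right)}{65} + 3963\right) \left(- \frac{1}{3402}\right) = \left(- \frac{344 \left(1 - 754\right)}{65} + 3963\right) \left(- \frac{1}{3402}\right) = \left(\left(- \frac{344}{65}\right) \left(-753\right) + 3963\right) \left(- \frac{1}{3402}\right) = \left(\frac{259032}{65} + 3963\right) \left(- \frac{1}{3402}\right) = \frac{516627}{65} \left(- \frac{1}{3402}\right) = - \frac{57403}{24570}$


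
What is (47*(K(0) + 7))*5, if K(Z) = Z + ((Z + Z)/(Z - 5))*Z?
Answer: 1645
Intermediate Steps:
K(Z) = Z + 2*Z²/(-5 + Z) (K(Z) = Z + ((2*Z)/(-5 + Z))*Z = Z + (2*Z/(-5 + Z))*Z = Z + 2*Z²/(-5 + Z))
(47*(K(0) + 7))*5 = (47*(0*(-5 + 3*0)/(-5 + 0) + 7))*5 = (47*(0*(-5 + 0)/(-5) + 7))*5 = (47*(0*(-⅕)*(-5) + 7))*5 = (47*(0 + 7))*5 = (47*7)*5 = 329*5 = 1645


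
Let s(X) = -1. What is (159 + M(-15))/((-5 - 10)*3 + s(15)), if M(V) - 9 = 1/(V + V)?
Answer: -5039/1380 ≈ -3.6515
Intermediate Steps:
M(V) = 9 + 1/(2*V) (M(V) = 9 + 1/(V + V) = 9 + 1/(2*V))
(159 + M(-15))/((-5 - 10)*3 + s(15)) = (159 + (9 + (½)/(-15)))/((-5 - 10)*3 - 1) = (159 + (9 + (½)*(-1/15)))/(-15*3 - 1) = (159 + (9 - 1/30))/(-45 - 1) = (159 + 269/30)/(-46) = (5039/30)*(-1/46) = -5039/1380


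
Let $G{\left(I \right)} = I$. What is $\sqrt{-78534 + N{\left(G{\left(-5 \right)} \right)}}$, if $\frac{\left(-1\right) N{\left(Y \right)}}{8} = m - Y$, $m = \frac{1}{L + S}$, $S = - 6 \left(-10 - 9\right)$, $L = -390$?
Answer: $\frac{2 i \sqrt{93522669}}{69} \approx 280.31 i$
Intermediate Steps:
$S = 114$ ($S = \left(-6\right) \left(-19\right) = 114$)
$m = - \frac{1}{276}$ ($m = \frac{1}{-390 + 114} = \frac{1}{-276} = - \frac{1}{276} \approx -0.0036232$)
$N{\left(Y \right)} = \frac{2}{69} + 8 Y$ ($N{\left(Y \right)} = - 8 \left(- \frac{1}{276} - Y\right) = \frac{2}{69} + 8 Y$)
$\sqrt{-78534 + N{\left(G{\left(-5 \right)} \right)}} = \sqrt{-78534 + \left(\frac{2}{69} + 8 \left(-5\right)\right)} = \sqrt{-78534 + \left(\frac{2}{69} - 40\right)} = \sqrt{-78534 - \frac{2758}{69}} = \sqrt{- \frac{5421604}{69}} = \frac{2 i \sqrt{93522669}}{69}$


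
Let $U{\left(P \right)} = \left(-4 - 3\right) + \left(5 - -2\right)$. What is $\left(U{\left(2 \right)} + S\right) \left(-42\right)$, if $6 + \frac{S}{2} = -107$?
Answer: $9492$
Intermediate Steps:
$S = -226$ ($S = -12 + 2 \left(-107\right) = -12 - 214 = -226$)
$U{\left(P \right)} = 0$ ($U{\left(P \right)} = -7 + \left(5 + 2\right) = -7 + 7 = 0$)
$\left(U{\left(2 \right)} + S\right) \left(-42\right) = \left(0 - 226\right) \left(-42\right) = \left(-226\right) \left(-42\right) = 9492$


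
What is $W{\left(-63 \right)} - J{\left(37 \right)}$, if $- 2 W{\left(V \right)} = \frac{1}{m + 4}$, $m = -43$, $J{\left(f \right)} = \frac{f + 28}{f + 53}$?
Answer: $- \frac{83}{117} \approx -0.7094$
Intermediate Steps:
$J{\left(f \right)} = \frac{28 + f}{53 + f}$
$W{\left(V \right)} = \frac{1}{78}$ ($W{\left(V \right)} = - \frac{1}{2 \left(-43 + 4\right)} = - \frac{1}{2 \left(-39\right)} = \left(- \frac{1}{2}\right) \left(- \frac{1}{39}\right) = \frac{1}{78}$)
$W{\left(-63 \right)} - J{\left(37 \right)} = \frac{1}{78} - \frac{28 + 37}{53 + 37} = \frac{1}{78} - \frac{1}{90} \cdot 65 = \frac{1}{78} - \frac{13}{18} = - \frac{83}{117}$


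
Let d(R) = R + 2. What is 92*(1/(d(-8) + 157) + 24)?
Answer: 333500/151 ≈ 2208.6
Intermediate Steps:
d(R) = 2 + R
92*(1/(d(-8) + 157) + 24) = 92*(1/((2 - 8) + 157) + 24) = 92*(1/(-6 + 157) + 24) = 92*(1/151 + 24) = 92*(3625/151) = 333500/151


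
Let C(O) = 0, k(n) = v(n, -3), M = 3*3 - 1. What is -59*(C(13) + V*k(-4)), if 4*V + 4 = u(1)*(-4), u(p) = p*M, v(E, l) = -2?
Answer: -1062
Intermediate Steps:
M = 8 (M = 9 - 1 = 8)
k(n) = -2
u(p) = 8*p (u(p) = p*8 = 8*p)
V = -9 (V = -1 + ((8*1)*(-4))/4 = -1 + (8*(-4))/4 = -1 + (¼)*(-32) = -1 - 8 = -9)
-59*(C(13) + V*k(-4)) = -59*(0 - 9*(-2)) = -59*(0 + 18) = -59*18 = -1062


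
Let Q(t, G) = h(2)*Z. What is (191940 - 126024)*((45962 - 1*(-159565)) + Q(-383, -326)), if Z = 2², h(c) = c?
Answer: 13548045060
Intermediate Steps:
Z = 4
Q(t, G) = 8 (Q(t, G) = 2*4 = 8)
(191940 - 126024)*((45962 - 1*(-159565)) + Q(-383, -326)) = (191940 - 126024)*((45962 - 1*(-159565)) + 8) = 65916*((45962 + 159565) + 8) = 65916*(205527 + 8) = 65916*205535 = 13548045060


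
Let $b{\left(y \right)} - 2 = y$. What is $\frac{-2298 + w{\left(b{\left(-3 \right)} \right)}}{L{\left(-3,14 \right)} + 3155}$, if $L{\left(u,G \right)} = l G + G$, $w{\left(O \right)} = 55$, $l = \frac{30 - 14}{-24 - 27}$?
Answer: $- \frac{114393}{161395} \approx -0.70878$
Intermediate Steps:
$b{\left(y \right)} = 2 + y$
$l = - \frac{16}{51}$ ($l = \frac{16}{-51} = 16 \left(- \frac{1}{51}\right) = - \frac{16}{51} \approx -0.31373$)
$L{\left(u,G \right)} = \frac{35 G}{51}$ ($L{\left(u,G \right)} = - \frac{16 G}{51} + G = \frac{35 G}{51}$)
$\frac{-2298 + w{\left(b{\left(-3 \right)} \right)}}{L{\left(-3,14 \right)} + 3155} = \frac{-2298 + 55}{\frac{35}{51} \cdot 14 + 3155} = - \frac{2243}{\frac{490}{51} + 3155} = - \frac{2243}{\frac{161395}{51}} = \left(-2243\right) \frac{51}{161395} = - \frac{114393}{161395}$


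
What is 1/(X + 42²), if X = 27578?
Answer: 1/29342 ≈ 3.4081e-5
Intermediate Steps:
1/(X + 42²) = 1/(27578 + 42²) = 1/(27578 + 1764) = 1/29342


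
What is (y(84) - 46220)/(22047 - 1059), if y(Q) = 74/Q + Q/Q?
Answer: -1941161/881496 ≈ -2.2021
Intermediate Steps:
y(Q) = 1 + 74/Q (y(Q) = 74/Q + 1 = 1 + 74/Q)
(y(84) - 46220)/(22047 - 1059) = ((74 + 84)/84 - 46220)/(22047 - 1059) = ((1/84)*158 - 46220)/20988 = (79/42 - 46220)*(1/20988) = -1941161/42*1/20988 = -1941161/881496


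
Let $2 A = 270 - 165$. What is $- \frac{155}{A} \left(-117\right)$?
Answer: $\frac{2418}{7} \approx 345.43$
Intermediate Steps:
$A = \frac{105}{2}$ ($A = \frac{270 - 165}{2} = \frac{1}{2} \cdot 105 = \frac{105}{2} \approx 52.5$)
$- \frac{155}{A} \left(-117\right) = - \frac{155}{\frac{105}{2}} \left(-117\right) = \left(-155\right) \frac{2}{105} \left(-117\right) = \left(- \frac{62}{21}\right) \left(-117\right) = \frac{2418}{7}$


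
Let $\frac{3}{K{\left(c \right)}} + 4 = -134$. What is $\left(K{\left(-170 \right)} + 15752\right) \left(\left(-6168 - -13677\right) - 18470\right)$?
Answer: $- \frac{7942241951}{46} \approx -1.7266 \cdot 10^{8}$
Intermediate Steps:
$K{\left(c \right)} = - \frac{1}{46}$ ($K{\left(c \right)} = \frac{3}{-4 - 134} = \frac{3}{-138} = 3 \left(- \frac{1}{138}\right) = - \frac{1}{46}$)
$\left(K{\left(-170 \right)} + 15752\right) \left(\left(-6168 - -13677\right) - 18470\right) = \left(- \frac{1}{46} + 15752\right) \left(\left(-6168 - -13677\right) - 18470\right) = \frac{724591 \left(\left(-6168 + 13677\right) - 18470\right)}{46} = \frac{724591 \left(7509 - 18470\right)}{46} = \frac{724591}{46} \left(-10961\right) = - \frac{7942241951}{46}$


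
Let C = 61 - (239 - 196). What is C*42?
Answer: 756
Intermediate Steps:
C = 18 (C = 61 - 1*43 = 61 - 43 = 18)
C*42 = 18*42 = 756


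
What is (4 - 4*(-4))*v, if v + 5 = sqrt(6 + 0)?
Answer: -100 + 20*sqrt(6) ≈ -51.010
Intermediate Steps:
v = -5 + sqrt(6) (v = -5 + sqrt(6 + 0) = -5 + sqrt(6) ≈ -2.5505)
(4 - 4*(-4))*v = (4 - 4*(-4))*(-5 + sqrt(6)) = (4 + 16)*(-5 + sqrt(6)) = 20*(-5 + sqrt(6)) = -100 + 20*sqrt(6)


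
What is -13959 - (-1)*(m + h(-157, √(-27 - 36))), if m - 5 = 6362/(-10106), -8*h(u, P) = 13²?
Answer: -564955901/40424 ≈ -13976.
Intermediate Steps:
h(u, P) = -169/8 (h(u, P) = -⅛*13² = -⅛*169 = -169/8)
m = 22084/5053 (m = 5 + 6362/(-10106) = 5 + 6362*(-1/10106) = 5 - 3181/5053 = 22084/5053 ≈ 4.3705)
-13959 - (-1)*(m + h(-157, √(-27 - 36))) = -13959 - (-1)*(22084/5053 - 169/8) = -13959 - (-1)*(-677285)/40424 = -13959 - 1*677285/40424 = -13959 - 677285/40424 = -564955901/40424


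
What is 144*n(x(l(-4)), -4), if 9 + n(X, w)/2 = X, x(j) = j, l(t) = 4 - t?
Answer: -288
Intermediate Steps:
n(X, w) = -18 + 2*X
144*n(x(l(-4)), -4) = 144*(-18 + 2*(4 - 1*(-4))) = 144*(-18 + 2*(4 + 4)) = 144*(-18 + 2*8) = 144*(-18 + 16) = 144*(-2) = -288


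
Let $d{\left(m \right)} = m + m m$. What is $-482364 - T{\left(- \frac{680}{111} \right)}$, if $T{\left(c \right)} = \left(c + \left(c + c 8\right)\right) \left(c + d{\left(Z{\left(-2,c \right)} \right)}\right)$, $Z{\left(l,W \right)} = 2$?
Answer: $- \frac{5943302044}{12321} \approx -4.8237 \cdot 10^{5}$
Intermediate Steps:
$d{\left(m \right)} = m + m^{2}$
$T{\left(c \right)} = 10 c \left(6 + c\right)$ ($T{\left(c \right)} = \left(c + \left(c + c 8\right)\right) \left(c + 2 \left(1 + 2\right)\right) = \left(c + \left(c + 8 c\right)\right) \left(c + 2 \cdot 3\right) = \left(c + 9 c\right) \left(c + 6\right) = 10 c \left(6 + c\right)$)
$-482364 - T{\left(- \frac{680}{111} \right)} = -482364 - 10 \left(- \frac{680}{111}\right) \left(6 - \frac{680}{111}\right) = -482364 - 10 \left(- \frac{680}{111}\right) \left(- \frac{14}{111}\right) = -482364 - \frac{95200}{12321} = - \frac{5943302044}{12321}$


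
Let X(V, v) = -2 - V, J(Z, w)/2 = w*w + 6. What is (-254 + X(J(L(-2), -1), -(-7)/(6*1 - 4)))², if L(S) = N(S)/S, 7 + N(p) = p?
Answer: 72900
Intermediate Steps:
N(p) = -7 + p
L(S) = (-7 + S)/S
J(Z, w) = 12 + 2*w² (J(Z, w) = 2*(w*w + 6) = 2*(w² + 6) = 2*(6 + w²) = 12 + 2*w²)
(-254 + X(J(L(-2), -1), -(-7)/(6*1 - 4)))² = (-254 + (-2 - (12 + 2*(-1)²)))² = (-254 + (-2 - (12 + 2*1)))² = (-254 + (-2 - (12 + 2)))² = (-254 + (-2 - 1*14))² = (-254 + (-2 - 14))² = (-254 - 16)² = (-270)² = 72900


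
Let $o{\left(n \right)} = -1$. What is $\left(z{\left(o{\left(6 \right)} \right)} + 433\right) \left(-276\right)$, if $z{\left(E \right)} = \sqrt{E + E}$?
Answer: $-119508 - 276 i \sqrt{2} \approx -1.1951 \cdot 10^{5} - 390.32 i$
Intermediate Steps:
$z{\left(E \right)} = \sqrt{2} \sqrt{E}$ ($z{\left(E \right)} = \sqrt{2 E} = \sqrt{2} \sqrt{E}$)
$\left(z{\left(o{\left(6 \right)} \right)} + 433\right) \left(-276\right) = \left(\sqrt{2} \sqrt{-1} + 433\right) \left(-276\right) = \left(\sqrt{2} i + 433\right) \left(-276\right) = \left(i \sqrt{2} + 433\right) \left(-276\right) = \left(433 + i \sqrt{2}\right) \left(-276\right) = -119508 - 276 i \sqrt{2}$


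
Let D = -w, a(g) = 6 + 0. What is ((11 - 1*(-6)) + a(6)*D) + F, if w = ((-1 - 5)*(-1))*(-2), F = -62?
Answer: 27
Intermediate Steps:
a(g) = 6
w = -12 (w = -6*(-1)*(-2) = 6*(-2) = -12)
D = 12 (D = -1*(-12) = 12)
((11 - 1*(-6)) + a(6)*D) + F = ((11 - 1*(-6)) + 6*12) - 62 = ((11 + 6) + 72) - 62 = (17 + 72) - 62 = 89 - 62 = 27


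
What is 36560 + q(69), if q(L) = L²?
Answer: 41321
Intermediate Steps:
36560 + q(69) = 36560 + 69² = 36560 + 4761 = 41321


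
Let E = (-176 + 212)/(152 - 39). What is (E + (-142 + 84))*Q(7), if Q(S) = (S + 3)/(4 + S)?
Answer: -65180/1243 ≈ -52.438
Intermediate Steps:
Q(S) = (3 + S)/(4 + S)
E = 36/113 ≈ 0.31858
(E + (-142 + 84))*Q(7) = (36/113 + (-142 + 84))*((3 + 7)/(4 + 7)) = (36/113 - 58)*(10/11) = -6518*10/1243 = -6518/113*10/11 = -65180/1243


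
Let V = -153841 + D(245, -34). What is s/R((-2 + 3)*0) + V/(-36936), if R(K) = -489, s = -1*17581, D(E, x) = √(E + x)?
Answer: 241533355/6020568 - √211/36936 ≈ 40.118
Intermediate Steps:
s = -17581
V = -153841 + √211 (V = -153841 + √(245 - 34) = -153841 + √211 ≈ -1.5383e+5)
s/R((-2 + 3)*0) + V/(-36936) = -17581/(-489) + (-153841 + √211)/(-36936) = -17581*(-1/489) + (-153841 + √211)*(-1/36936) = 17581/489 + (153841/36936 - √211/36936) = 241533355/6020568 - √211/36936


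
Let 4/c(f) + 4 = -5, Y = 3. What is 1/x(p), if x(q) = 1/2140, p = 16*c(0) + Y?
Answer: 2140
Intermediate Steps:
c(f) = -4/9 (c(f) = 4/(-4 - 5) = 4/(-9) = 4*(-⅑) = -4/9)
p = -37/9 (p = 16*(-4/9) + 3 = -64/9 + 3 = -37/9 ≈ -4.1111)
x(q) = 1/2140
1/x(p) = 1/(1/2140) = 2140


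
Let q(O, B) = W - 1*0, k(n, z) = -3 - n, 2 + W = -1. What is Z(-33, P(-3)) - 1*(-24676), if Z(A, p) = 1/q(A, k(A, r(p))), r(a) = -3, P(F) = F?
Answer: 74027/3 ≈ 24676.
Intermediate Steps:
W = -3 (W = -2 - 1 = -3)
q(O, B) = -3 (q(O, B) = -3 - 1*0 = -3 + 0 = -3)
Z(A, p) = -⅓ (Z(A, p) = 1/(-3) = -⅓)
Z(-33, P(-3)) - 1*(-24676) = -⅓ - 1*(-24676) = -⅓ + 24676 = 74027/3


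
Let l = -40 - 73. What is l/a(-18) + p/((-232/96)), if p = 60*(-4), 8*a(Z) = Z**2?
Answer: 226726/2349 ≈ 96.520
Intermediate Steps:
l = -113
a(Z) = Z**2/8
p = -240
l/a(-18) + p/((-232/96)) = -113/((1/8)*(-18)**2) - 240/((-232/96)) = -113/((1/8)*324) - 240/((-232*1/96)) = -113/81/2 - 240/(-29/12) = -113*2/81 - 240*(-12/29) = -226/81 + 2880/29 = 226726/2349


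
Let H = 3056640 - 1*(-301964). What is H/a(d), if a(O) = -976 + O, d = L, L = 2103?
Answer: 3358604/1127 ≈ 2980.1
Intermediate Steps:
H = 3358604 (H = 3056640 + 301964 = 3358604)
d = 2103
H/a(d) = 3358604/(-976 + 2103) = 3358604/1127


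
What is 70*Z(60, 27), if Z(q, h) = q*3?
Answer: 12600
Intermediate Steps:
Z(q, h) = 3*q
70*Z(60, 27) = 70*(3*60) = 70*180 = 12600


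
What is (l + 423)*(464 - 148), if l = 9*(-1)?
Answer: 130824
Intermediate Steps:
l = -9
(l + 423)*(464 - 148) = (-9 + 423)*(464 - 148) = 414*316 = 130824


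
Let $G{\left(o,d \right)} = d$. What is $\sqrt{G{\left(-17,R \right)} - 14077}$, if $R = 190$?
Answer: $3 i \sqrt{1543} \approx 117.84 i$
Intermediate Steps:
$\sqrt{G{\left(-17,R \right)} - 14077} = \sqrt{190 - 14077} = \sqrt{-13887} = 3 i \sqrt{1543}$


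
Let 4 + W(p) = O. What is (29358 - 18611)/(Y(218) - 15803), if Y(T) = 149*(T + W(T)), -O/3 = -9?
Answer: 10747/20106 ≈ 0.53452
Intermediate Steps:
O = 27 (O = -3*(-9) = 27)
W(p) = 23 (W(p) = -4 + 27 = 23)
Y(T) = 3427 + 149*T (Y(T) = 149*(T + 23) = 149*(23 + T) = 3427 + 149*T)
(29358 - 18611)/(Y(218) - 15803) = (29358 - 18611)/((3427 + 149*218) - 15803) = 10747/((3427 + 32482) - 15803) = 10747/(35909 - 15803) = 10747/20106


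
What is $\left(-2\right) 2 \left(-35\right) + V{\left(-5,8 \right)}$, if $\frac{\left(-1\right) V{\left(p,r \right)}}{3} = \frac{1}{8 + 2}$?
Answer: $\frac{1397}{10} \approx 139.7$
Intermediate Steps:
$V{\left(p,r \right)} = - \frac{3}{10}$ ($V{\left(p,r \right)} = - \frac{3}{8 + 2} = - \frac{3}{10}$)
$\left(-2\right) 2 \left(-35\right) + V{\left(-5,8 \right)} = \left(-2\right) 2 \left(-35\right) - \frac{3}{10} = \left(-4\right) \left(-35\right) - \frac{3}{10} = 140 - \frac{3}{10} = \frac{1397}{10}$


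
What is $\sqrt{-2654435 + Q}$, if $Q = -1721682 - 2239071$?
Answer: $2 i \sqrt{1653797} \approx 2572.0 i$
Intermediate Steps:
$Q = -3960753$
$\sqrt{-2654435 + Q} = \sqrt{-2654435 - 3960753} = \sqrt{-6615188} = 2 i \sqrt{1653797}$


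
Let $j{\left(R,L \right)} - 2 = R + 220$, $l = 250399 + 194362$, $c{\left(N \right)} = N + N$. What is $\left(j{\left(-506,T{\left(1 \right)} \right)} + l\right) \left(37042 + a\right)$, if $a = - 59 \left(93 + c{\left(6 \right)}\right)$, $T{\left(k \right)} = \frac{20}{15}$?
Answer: $13710782019$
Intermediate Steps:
$c{\left(N \right)} = 2 N$
$T{\left(k \right)} = \frac{4}{3}$ ($T{\left(k \right)} = 20 \cdot \frac{1}{15} = \frac{4}{3}$)
$a = -6195$ ($a = - 59 \left(93 + 2 \cdot 6\right) = - 59 \left(93 + 12\right) = \left(-59\right) 105 = -6195$)
$l = 444761$
$j{\left(R,L \right)} = 222 + R$ ($j{\left(R,L \right)} = 2 + \left(R + 220\right) = 2 + \left(220 + R\right) = 222 + R$)
$\left(j{\left(-506,T{\left(1 \right)} \right)} + l\right) \left(37042 + a\right) = \left(\left(222 - 506\right) + 444761\right) \left(37042 - 6195\right) = \left(-284 + 444761\right) 30847 = 444477 \cdot 30847 = 13710782019$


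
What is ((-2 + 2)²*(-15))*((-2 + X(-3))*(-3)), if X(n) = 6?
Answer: 0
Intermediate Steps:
((-2 + 2)²*(-15))*((-2 + X(-3))*(-3)) = ((-2 + 2)²*(-15))*((-2 + 6)*(-3)) = (0²*(-15))*(4*(-3)) = (0*(-15))*(-12) = 0*(-12) = 0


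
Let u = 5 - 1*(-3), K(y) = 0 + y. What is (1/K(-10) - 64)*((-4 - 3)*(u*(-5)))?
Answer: -17948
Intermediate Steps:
K(y) = y
u = 8 (u = 5 + 3 = 8)
(1/K(-10) - 64)*((-4 - 3)*(u*(-5))) = (1/(-10) - 64)*((-4 - 3)*(8*(-5))) = (-⅒ - 64)*(-7*(-40)) = -641/10*280 = -17948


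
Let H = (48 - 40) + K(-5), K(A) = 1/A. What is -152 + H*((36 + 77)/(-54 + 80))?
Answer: -1181/10 ≈ -118.10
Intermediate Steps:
H = 39/5 (H = (48 - 40) + 1/(-5) = 8 - ⅕ = 39/5 ≈ 7.8000)
-152 + H*((36 + 77)/(-54 + 80)) = -152 + 39*((36 + 77)/(-54 + 80))/5 = -152 + 39*(113/26)/5 = -152 + 39*(113*(1/26))/5 = -152 + (39/5)*(113/26) = -152 + 339/10 = -1181/10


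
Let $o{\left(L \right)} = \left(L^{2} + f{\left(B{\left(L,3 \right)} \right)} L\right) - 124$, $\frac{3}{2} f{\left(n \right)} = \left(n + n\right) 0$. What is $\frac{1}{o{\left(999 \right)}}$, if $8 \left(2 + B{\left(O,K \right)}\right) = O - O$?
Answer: $\frac{1}{997877} \approx 1.0021 \cdot 10^{-6}$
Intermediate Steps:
$B{\left(O,K \right)} = -2$ ($B{\left(O,K \right)} = -2 + \frac{O - O}{8} = -2 + \frac{1}{8} \cdot 0 = -2 + 0 = -2$)
$f{\left(n \right)} = 0$ ($f{\left(n \right)} = \frac{2 \left(n + n\right) 0}{3} = \frac{2 \cdot 2 n 0}{3} = \frac{2}{3} \cdot 0 = 0$)
$o{\left(L \right)} = -124 + L^{2}$ ($o{\left(L \right)} = \left(L^{2} + 0 L\right) - 124 = \left(L^{2} + 0\right) - 124 = L^{2} - 124 = -124 + L^{2}$)
$\frac{1}{o{\left(999 \right)}} = \frac{1}{-124 + 999^{2}} = \frac{1}{-124 + 998001} = \frac{1}{997877}$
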